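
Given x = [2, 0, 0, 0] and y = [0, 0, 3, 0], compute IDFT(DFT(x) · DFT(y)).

(x ⊛ y)[n] = Σ(m=0 to 3) x[m] · y[(n-m) mod 4]

Computing each output sample:
(x ⊛ y)[0] = 0
(x ⊛ y)[1] = 0
(x ⊛ y)[2] = 6
(x ⊛ y)[3] = 0

x ⊛ y = [0, 0, 6, 0]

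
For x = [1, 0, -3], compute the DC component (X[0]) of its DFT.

X[0] = Σ(n=0 to 2) x[n] · ω_3^0 = Σ x[n]
= (1) + (0) + (-3)

X[0] = -2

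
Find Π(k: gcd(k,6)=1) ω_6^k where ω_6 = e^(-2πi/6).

The primitive 6th roots of unity are ω_6^k for k coprime to 6: k ∈ {1, 5}
Their product equals the constant term of the cyclotomic polynomial Φ_6(x) up to sign.
For n ≥ 3, the product of all primitive nth roots of unity is 1. (For n=1 it is 1; for n=2 it is -1.)

1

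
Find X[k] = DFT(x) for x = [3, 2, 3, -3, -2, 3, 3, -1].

X[k] = Σ(n=0 to 7) x[n] · ω_8^(nk)
where ω_8 = e^(-2πi/8)

Computing each X[k]:
X[0] = 8
X[1] = 5.7071+2.1213i
X[2] = -5-9i
X[3] = 4.2929+2.1213i
X[4] = 6
X[5] = 4.2929-2.1213i
X[6] = -5+9i
X[7] = 5.7071-2.1213i

X = [8, 5.7071+2.1213i, -5-9i, 4.2929+2.1213i, 6, 4.2929-2.1213i, -5+9i, 5.7071-2.1213i]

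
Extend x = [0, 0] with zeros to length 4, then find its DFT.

Original 2-point DFT: [0, 0]
Zero-padded 4-point DFT provides frequency interpolation.

DFT_4([x, 0, ...]) = [0, 0, 0, 0]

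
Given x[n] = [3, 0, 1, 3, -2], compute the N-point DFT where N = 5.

X[k] = Σ(n=0 to 4) x[n] · ω_5^(nk)
where ω_5 = e^(-2πi/5)

Computing each X[k]:
X[0] = 5
X[1] = -0.8541-0.7265i
X[2] = 5.8541-3.0777i
X[3] = 5.8541+3.0777i
X[4] = -0.8541+0.7265i

X = [5, -0.8541-0.7265i, 5.8541-3.0777i, 5.8541+3.0777i, -0.8541+0.7265i]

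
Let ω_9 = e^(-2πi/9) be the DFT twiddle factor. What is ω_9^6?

ω_9^6 = e^(-2πi·6/9)
= cos(-2π·6/9) + i·sin(-2π·6/9)
= cos(-12π/9) + i·sin(-12π/9)

ω_9^6 = cos(-12π/9) + i·sin(-12π/9) = -0.5000+0.8660i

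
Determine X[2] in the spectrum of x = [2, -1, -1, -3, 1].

X[2] = Σ(n=0 to 4) x[n] · ω_5^(2n) where ω_5 = e^(-2πi/5)
= (2)·ω_5^0 + (-1)·ω_5^2 + (-1)·ω_5^4 + (-3)·ω_5^6 + (1)·ω_5^8

X[2] = 0.7639+3.0777i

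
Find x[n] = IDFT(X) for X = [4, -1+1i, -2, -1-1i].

x[n] = (1/4) Σ(k=0 to 3) X[k] · e^(2πikn/4)

Computing each x[n]:
x[0] = 0
x[1] = 1
x[2] = 1
x[3] = 2

x = [0, 1, 1, 2]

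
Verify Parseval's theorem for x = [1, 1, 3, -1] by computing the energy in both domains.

Time domain:
Σ|x[n]|² = |1|² + |1|² + |3|² + |-1|² = 12.0000

Frequency domain:
(1/4)Σ|X[k]|² = (1/4)(|4|² + |-2-2i|² + |4|² + |-2+2i|²) = (1/4)·48.0000 = 12.0000

Both sides agree, confirming Parseval's theorem.

Σ|x[n]|² = (1/N)Σ|X[k]|² = 12.0000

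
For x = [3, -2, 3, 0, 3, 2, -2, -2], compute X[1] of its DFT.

X[1] = Σ(n=0 to 7) x[n] · ω_8^(1n) where ω_8 = e^(-2πi/8)
= (3)·ω_8^0 + (-2)·ω_8^1 + (3)·ω_8^2 + (0)·ω_8^3 + (3)·ω_8^4 + (2)·ω_8^5 + (-2)·ω_8^6 + (-2)·ω_8^7

X[1] = -4.2426-3.5858i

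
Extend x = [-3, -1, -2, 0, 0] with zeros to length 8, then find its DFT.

Original 5-point DFT: [-6, -1.6910+2.1266i, -2.8090-1.3143i, -2.8090+1.3143i, -1.6910-2.1266i]
Zero-padded 8-point DFT provides frequency interpolation.

DFT_8([x, 0, ...]) = [-6, -3.7071+2.7071i, -1+1i, -2.2929-1.2929i, -4, -2.2929+1.2929i, -1-1i, -3.7071-2.7071i]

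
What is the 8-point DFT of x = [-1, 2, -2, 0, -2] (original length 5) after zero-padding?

Original 5-point DFT: [-3, 0.6180-2.6287i, -1.6180-4.2533i, -1.6180+4.2533i, 0.6180+2.6287i]
Zero-padded 8-point DFT provides frequency interpolation.

DFT_8([x, 0, ...]) = [-3, 2.4142+0.5858i, -1-2i, -0.4142-3.4142i, -7, -0.4142+3.4142i, -1+2i, 2.4142-0.5858i]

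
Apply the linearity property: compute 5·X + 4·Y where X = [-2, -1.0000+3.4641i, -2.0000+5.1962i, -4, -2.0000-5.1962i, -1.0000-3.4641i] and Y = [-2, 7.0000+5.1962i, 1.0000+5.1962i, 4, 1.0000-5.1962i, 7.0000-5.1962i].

By linearity: DFT(5x + 4y) = 5·DFT(x) + 4·DFT(y)
= 5·[-2, -1.0000+3.4641i, -2.0000+5.1962i, -4, -2.0000-5.1962i, -1.0000-3.4641i] + 4·[-2, 7.0000+5.1962i, 1.0000+5.1962i, 4, 1.0000-5.1962i, 7.0000-5.1962i]

Computing element-wise:
Z[0] = 5·(-2) + 4·(-2) = -18
Z[1] = 5·(-1.0000+3.4641i) + 4·(7.0000+5.1962i) = 23.0000+38.1053i
Z[2] = 5·(-2.0000+5.1962i) + 4·(1.0000+5.1962i) = -6.0000+46.7658i
Z[3] = 5·(-4) + 4·(4) = -4
Z[4] = 5·(-2.0000-5.1962i) + 4·(1.0000-5.1962i) = -6.0000-46.7658i
Z[5] = 5·(-1.0000-3.4641i) + 4·(7.0000-5.1962i) = 23.0000-38.1053i

DFT(5x + 4y) = 5·X + 4·Y = [-18, 23.0000+38.1053i, -6.0000+46.7658i, -4, -6.0000-46.7658i, 23.0000-38.1053i]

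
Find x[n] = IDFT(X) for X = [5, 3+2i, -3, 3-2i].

x[n] = (1/4) Σ(k=0 to 3) X[k] · e^(2πikn/4)

Computing each x[n]:
x[0] = 2
x[1] = 1
x[2] = -1
x[3] = 3

x = [2, 1, -1, 3]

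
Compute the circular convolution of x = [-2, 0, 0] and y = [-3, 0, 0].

(x ⊛ y)[n] = Σ(m=0 to 2) x[m] · y[(n-m) mod 3]

Computing each output sample:
(x ⊛ y)[0] = 6
(x ⊛ y)[1] = 0
(x ⊛ y)[2] = 0

x ⊛ y = [6, 0, 0]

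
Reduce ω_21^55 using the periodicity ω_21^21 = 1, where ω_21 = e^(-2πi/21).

Since ω_21^21 = 1, powers reduce modulo 21.
55 mod 21 = 13
So ω_21^55 = ω_21^13 = e^(-2πi·13/21)

ω_21^55 = ω_21^13 = -0.7331+0.6802i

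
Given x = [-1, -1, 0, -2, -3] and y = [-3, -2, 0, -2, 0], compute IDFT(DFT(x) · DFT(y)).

(x ⊛ y)[n] = Σ(m=0 to 4) x[m] · y[(n-m) mod 5]

Computing each output sample:
(x ⊛ y)[0] = 9
(x ⊛ y)[1] = 9
(x ⊛ y)[2] = 8
(x ⊛ y)[3] = 8
(x ⊛ y)[4] = 15

x ⊛ y = [9, 9, 8, 8, 15]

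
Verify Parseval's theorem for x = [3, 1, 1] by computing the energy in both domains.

Time domain:
Σ|x[n]|² = |3|² + |1|² + |1|² = 11.0000

Frequency domain:
(1/3)Σ|X[k]|² = (1/3)(|5|² + |2|² + |2|²) = (1/3)·33.0000 = 11.0000

Both sides agree, confirming Parseval's theorem.

Σ|x[n]|² = (1/N)Σ|X[k]|² = 11.0000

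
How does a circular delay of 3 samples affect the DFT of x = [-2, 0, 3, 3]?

Time shift by 3: X_shifted[k] = ω_4^(3k) · X[k]
Shifted x = [0, 3, 3, -2]

DFT(x[n-3]) = [4, -3-5i, 2, -3+5i]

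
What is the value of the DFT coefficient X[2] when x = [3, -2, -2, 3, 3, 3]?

X[2] = Σ(n=0 to 5) x[n] · ω_6^(2n) where ω_6 = e^(-2πi/6)
= (3)·ω_6^0 + (-2)·ω_6^2 + (-2)·ω_6^4 + (3)·ω_6^6 + (3)·ω_6^8 + (3)·ω_6^10

X[2] = 5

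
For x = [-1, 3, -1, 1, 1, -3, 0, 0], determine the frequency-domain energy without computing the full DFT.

Parseval: Σ|x[n]|² = (1/N)Σ|X[k]|², so Σ|X[k]|² = N·Σ|x[n]|² = 8·22.0000

Σ|X[k]|² = N·Σ|x[n]|² = 8·22.0000 = 176.0000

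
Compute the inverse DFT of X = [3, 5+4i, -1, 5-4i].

x[n] = (1/4) Σ(k=0 to 3) X[k] · e^(2πikn/4)

Computing each x[n]:
x[0] = 3
x[1] = -1
x[2] = -2
x[3] = 3

x = [3, -1, -2, 3]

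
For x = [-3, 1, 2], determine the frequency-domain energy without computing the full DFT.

Parseval: Σ|x[n]|² = (1/N)Σ|X[k]|², so Σ|X[k]|² = N·Σ|x[n]|² = 3·14.0000

Σ|X[k]|² = N·Σ|x[n]|² = 3·14.0000 = 42.0000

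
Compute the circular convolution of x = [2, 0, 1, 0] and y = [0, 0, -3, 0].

(x ⊛ y)[n] = Σ(m=0 to 3) x[m] · y[(n-m) mod 4]

Computing each output sample:
(x ⊛ y)[0] = -3
(x ⊛ y)[1] = 0
(x ⊛ y)[2] = -6
(x ⊛ y)[3] = 0

x ⊛ y = [-3, 0, -6, 0]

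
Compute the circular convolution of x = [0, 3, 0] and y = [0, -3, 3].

(x ⊛ y)[n] = Σ(m=0 to 2) x[m] · y[(n-m) mod 3]

Computing each output sample:
(x ⊛ y)[0] = 9
(x ⊛ y)[1] = 0
(x ⊛ y)[2] = -9

x ⊛ y = [9, 0, -9]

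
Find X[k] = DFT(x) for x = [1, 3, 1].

X[k] = Σ(n=0 to 2) x[n] · ω_3^(nk)
where ω_3 = e^(-2πi/3)

Computing each X[k]:
X[0] = 5
X[1] = -1.0000-1.7321i
X[2] = -1.0000+1.7321i

X = [5, -1.0000-1.7321i, -1.0000+1.7321i]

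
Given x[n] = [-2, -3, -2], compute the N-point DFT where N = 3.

X[k] = Σ(n=0 to 2) x[n] · ω_3^(nk)
where ω_3 = e^(-2πi/3)

Computing each X[k]:
X[0] = -7
X[1] = 0.5000+0.8660i
X[2] = 0.5000-0.8660i

X = [-7, 0.5000+0.8660i, 0.5000-0.8660i]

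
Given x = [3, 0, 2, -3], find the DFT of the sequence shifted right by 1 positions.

Time shift by 1: X_shifted[k] = ω_4^(1k) · X[k]
Shifted x = [-3, 3, 0, 2]

DFT(x[n-1]) = [2, -3-1i, -8, -3+1i]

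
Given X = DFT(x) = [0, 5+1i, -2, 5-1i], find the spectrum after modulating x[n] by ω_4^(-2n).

Modulation property: DFT(ω_4^(-2n)·x[n]) = X[(k-2) mod 4], so circularly shift X by 2 positions.

X[k-2] = [-2, 5-1i, 0, 5+1i]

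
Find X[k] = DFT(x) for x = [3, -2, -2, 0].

X[k] = Σ(n=0 to 3) x[n] · ω_4^(nk)
where ω_4 = e^(-2πi/4)

Computing each X[k]:
X[0] = -1
X[1] = 5+2i
X[2] = 3
X[3] = 5-2i

X = [-1, 5+2i, 3, 5-2i]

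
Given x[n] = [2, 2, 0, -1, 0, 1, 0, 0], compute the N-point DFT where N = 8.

X[k] = Σ(n=0 to 7) x[n] · ω_8^(nk)
where ω_8 = e^(-2πi/8)

Computing each X[k]:
X[0] = 4
X[1] = 3.4142
X[2] = 2-4i
X[3] = 0.5858
X[4] = 0
X[5] = 0.5858
X[6] = 2+4i
X[7] = 3.4142

X = [4, 3.4142, 2-4i, 0.5858, 0, 0.5858, 2+4i, 3.4142]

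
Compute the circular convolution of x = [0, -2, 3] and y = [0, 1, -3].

(x ⊛ y)[n] = Σ(m=0 to 2) x[m] · y[(n-m) mod 3]

Computing each output sample:
(x ⊛ y)[0] = 9
(x ⊛ y)[1] = -9
(x ⊛ y)[2] = -2

x ⊛ y = [9, -9, -2]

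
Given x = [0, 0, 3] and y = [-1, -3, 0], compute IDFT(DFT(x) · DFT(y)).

(x ⊛ y)[n] = Σ(m=0 to 2) x[m] · y[(n-m) mod 3]

Computing each output sample:
(x ⊛ y)[0] = -9
(x ⊛ y)[1] = 0
(x ⊛ y)[2] = -3

x ⊛ y = [-9, 0, -3]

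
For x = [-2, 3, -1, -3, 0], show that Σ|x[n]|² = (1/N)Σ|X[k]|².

Time domain:
Σ|x[n]|² = |-2|² + |3|² + |-1|² + |-3|² + |0|² = 23.0000

Frequency domain:
(1/5)Σ|X[k]|² = (1/5)(|-3|² + |2.1631-4.0287i|² + |-5.6631+0.1388i|² + |-5.6631-0.1388i|² + |2.1631+4.0287i|²) = (1/5)·115.0000 = 23.0000

Both sides agree, confirming Parseval's theorem.

Σ|x[n]|² = (1/N)Σ|X[k]|² = 23.0000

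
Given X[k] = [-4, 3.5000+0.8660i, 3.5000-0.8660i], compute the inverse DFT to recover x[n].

x[n] = (1/3) Σ(k=0 to 2) X[k] · e^(2πikn/3)

Computing each x[n]:
x[0] = 1
x[1] = -3
x[2] = -2

x = [1, -3, -2]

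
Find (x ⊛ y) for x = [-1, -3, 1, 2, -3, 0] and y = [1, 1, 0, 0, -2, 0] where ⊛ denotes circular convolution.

(x ⊛ y)[n] = Σ(m=0 to 5) x[m] · y[(n-m) mod 6]

Computing each output sample:
(x ⊛ y)[0] = -3
(x ⊛ y)[1] = -8
(x ⊛ y)[2] = 4
(x ⊛ y)[3] = 3
(x ⊛ y)[4] = 1
(x ⊛ y)[5] = 3

x ⊛ y = [-3, -8, 4, 3, 1, 3]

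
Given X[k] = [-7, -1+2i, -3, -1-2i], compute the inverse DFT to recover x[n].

x[n] = (1/4) Σ(k=0 to 3) X[k] · e^(2πikn/4)

Computing each x[n]:
x[0] = -3
x[1] = -2
x[2] = -2
x[3] = 0

x = [-3, -2, -2, 0]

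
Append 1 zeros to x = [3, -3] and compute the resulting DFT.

Original 2-point DFT: [0, 6]
Zero-padded 3-point DFT provides frequency interpolation.

DFT_3([x, 0, ...]) = [0, 4.5000+2.5981i, 4.5000-2.5981i]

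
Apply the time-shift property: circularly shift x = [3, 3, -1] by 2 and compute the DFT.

Time shift by 2: X_shifted[k] = ω_3^(2k) · X[k]
Shifted x = [3, -1, 3]

DFT(x[n-2]) = [5, 2.0000+3.4641i, 2.0000-3.4641i]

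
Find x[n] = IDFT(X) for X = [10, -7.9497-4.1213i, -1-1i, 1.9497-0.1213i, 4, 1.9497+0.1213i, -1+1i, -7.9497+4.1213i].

x[n] = (1/8) Σ(k=0 to 7) X[k] · e^(2πikn/8)

Computing each x[n]:
x[0] = 0
x[1] = 0
x[2] = 3
x[3] = 3
x[4] = 3
x[5] = 2
x[6] = 1
x[7] = -2

x = [0, 0, 3, 3, 3, 2, 1, -2]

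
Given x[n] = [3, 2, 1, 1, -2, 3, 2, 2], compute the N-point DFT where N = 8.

X[k] = Σ(n=0 to 7) x[n] · ω_8^(nk)
where ω_8 = e^(-2πi/8)

Computing each X[k]:
X[0] = 12
X[1] = 5.0000+2.4142i
X[2] = -2-2i
X[3] = 5.0000+0.4142i
X[4] = -4
X[5] = 5.0000-0.4142i
X[6] = -2+2i
X[7] = 5.0000-2.4142i

X = [12, 5.0000+2.4142i, -2-2i, 5.0000+0.4142i, -4, 5.0000-0.4142i, -2+2i, 5.0000-2.4142i]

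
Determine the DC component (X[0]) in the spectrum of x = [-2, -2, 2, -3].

X[0] = Σ(n=0 to 3) x[n] · ω_4^0 = Σ x[n]
= (-2) + (-2) + (2) + (-3)

X[0] = -5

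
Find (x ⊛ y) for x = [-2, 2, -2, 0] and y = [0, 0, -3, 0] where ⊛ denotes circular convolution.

(x ⊛ y)[n] = Σ(m=0 to 3) x[m] · y[(n-m) mod 4]

Computing each output sample:
(x ⊛ y)[0] = 6
(x ⊛ y)[1] = 0
(x ⊛ y)[2] = 6
(x ⊛ y)[3] = -6

x ⊛ y = [6, 0, 6, -6]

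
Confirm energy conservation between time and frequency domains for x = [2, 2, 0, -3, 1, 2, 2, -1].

Time domain:
Σ|x[n]|² = |2|² + |2|² + |0|² + |-3|² + |1|² + |2|² + |2|² + |-1|² = 27.0000

Frequency domain:
(1/8)Σ|X[k]|² = (1/8)(|5|² + |2.4142+3.4142i|² + |1-8i|² + |-0.4142-0.5858i|² + |5|² + |-0.4142+0.5858i|² + |1+8i|² + |2.4142-3.4142i|²) = (1/8)·216.0000 = 27.0000

Both sides agree, confirming Parseval's theorem.

Σ|x[n]|² = (1/N)Σ|X[k]|² = 27.0000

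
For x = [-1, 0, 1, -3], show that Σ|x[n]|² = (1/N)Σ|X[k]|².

Time domain:
Σ|x[n]|² = |-1|² + |0|² + |1|² + |-3|² = 11.0000

Frequency domain:
(1/4)Σ|X[k]|² = (1/4)(|-3|² + |-2-3i|² + |3|² + |-2+3i|²) = (1/4)·44.0000 = 11.0000

Both sides agree, confirming Parseval's theorem.

Σ|x[n]|² = (1/N)Σ|X[k]|² = 11.0000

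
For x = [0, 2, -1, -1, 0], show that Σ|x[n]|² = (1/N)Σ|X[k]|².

Time domain:
Σ|x[n]|² = |0|² + |2|² + |-1|² + |-1|² + |0|² = 6.0000

Frequency domain:
(1/5)Σ|X[k]|² = (1/5)(|0|² + |2.2361-1.9021i|² + |-2.2361-1.1756i|² + |-2.2361+1.1756i|² + |2.2361+1.9021i|²) = (1/5)·30.0000 = 6.0000

Both sides agree, confirming Parseval's theorem.

Σ|x[n]|² = (1/N)Σ|X[k]|² = 6.0000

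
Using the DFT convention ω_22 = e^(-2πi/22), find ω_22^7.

ω_22^7 = e^(-2πi·7/22)
= cos(-2π·7/22) + i·sin(-2π·7/22)
= cos(-14π/22) + i·sin(-14π/22)

ω_22^7 = cos(-14π/22) + i·sin(-14π/22) = -0.4154-0.9096i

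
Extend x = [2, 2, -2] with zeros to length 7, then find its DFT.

Original 3-point DFT: [2, 2.0000-3.4641i, 2.0000+3.4641i]
Zero-padded 7-point DFT provides frequency interpolation.

DFT_7([x, 0, ...]) = [2, 3.6920+0.3862i, 3.3569-2.8176i, -1.0489-2.4314i, -1.0489+2.4314i, 3.3569+2.8176i, 3.6920-0.3862i]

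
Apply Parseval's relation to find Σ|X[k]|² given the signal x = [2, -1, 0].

Parseval: Σ|x[n]|² = (1/N)Σ|X[k]|², so Σ|X[k]|² = N·Σ|x[n]|² = 3·5.0000

Σ|X[k]|² = N·Σ|x[n]|² = 3·5.0000 = 15.0000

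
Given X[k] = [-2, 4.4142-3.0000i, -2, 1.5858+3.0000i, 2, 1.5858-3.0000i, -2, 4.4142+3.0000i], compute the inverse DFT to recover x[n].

x[n] = (1/8) Σ(k=0 to 7) X[k] · e^(2πikn/8)

Computing each x[n]:
x[0] = 1
x[1] = 0
x[2] = 2
x[3] = -1
x[4] = -2
x[5] = -1
x[6] = -1
x[7] = 0

x = [1, 0, 2, -1, -2, -1, -1, 0]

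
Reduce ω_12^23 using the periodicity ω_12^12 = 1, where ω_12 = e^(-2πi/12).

Since ω_12^12 = 1, powers reduce modulo 12.
23 mod 12 = 11
So ω_12^23 = ω_12^11 = e^(-2πi·11/12)

ω_12^23 = ω_12^11 = 0.8660+0.5000i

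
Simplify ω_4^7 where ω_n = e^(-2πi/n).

Since ω_4^4 = 1, powers reduce modulo 4.
7 mod 4 = 3
So ω_4^7 = ω_4^3 = e^(-2πi·3/4)

ω_4^7 = ω_4^3 = 1i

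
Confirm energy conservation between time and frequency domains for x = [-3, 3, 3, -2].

Time domain:
Σ|x[n]|² = |-3|² + |3|² + |3|² + |-2|² = 31.0000

Frequency domain:
(1/4)Σ|X[k]|² = (1/4)(|1|² + |-6-5i|² + |-1|² + |-6+5i|²) = (1/4)·124.0000 = 31.0000

Both sides agree, confirming Parseval's theorem.

Σ|x[n]|² = (1/N)Σ|X[k]|² = 31.0000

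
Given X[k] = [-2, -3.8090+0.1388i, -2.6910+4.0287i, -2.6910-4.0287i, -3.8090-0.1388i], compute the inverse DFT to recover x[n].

x[n] = (1/5) Σ(k=0 to 4) X[k] · e^(2πikn/5)

Computing each x[n]:
x[0] = -3
x[1] = -1
x[2] = 2
x[3] = -1
x[4] = 1

x = [-3, -1, 2, -1, 1]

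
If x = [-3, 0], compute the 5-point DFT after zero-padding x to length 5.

Original 2-point DFT: [-3, -3]
Zero-padded 5-point DFT provides frequency interpolation.

DFT_5([x, 0, ...]) = [-3, -3, -3, -3, -3]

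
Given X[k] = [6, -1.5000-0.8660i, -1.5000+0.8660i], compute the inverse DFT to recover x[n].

x[n] = (1/3) Σ(k=0 to 2) X[k] · e^(2πikn/3)

Computing each x[n]:
x[0] = 1
x[1] = 3
x[2] = 2

x = [1, 3, 2]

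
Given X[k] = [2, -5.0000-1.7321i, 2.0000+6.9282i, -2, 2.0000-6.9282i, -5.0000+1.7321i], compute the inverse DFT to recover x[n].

x[n] = (1/6) Σ(k=0 to 5) X[k] · e^(2πikn/6)

Computing each x[n]:
x[0] = -1
x[1] = -2
x[2] = 3
x[3] = 3
x[4] = -2
x[5] = 1

x = [-1, -2, 3, 3, -2, 1]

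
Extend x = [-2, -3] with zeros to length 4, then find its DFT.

Original 2-point DFT: [-5, 1]
Zero-padded 4-point DFT provides frequency interpolation.

DFT_4([x, 0, ...]) = [-5, -2+3i, 1, -2-3i]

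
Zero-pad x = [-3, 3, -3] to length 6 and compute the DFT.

Original 3-point DFT: [-3, -3.0000-5.1962i, -3.0000+5.1962i]
Zero-padded 6-point DFT provides frequency interpolation.

DFT_6([x, 0, ...]) = [-3, 0, -3.0000-5.1962i, -9, -3.0000+5.1962i, 0]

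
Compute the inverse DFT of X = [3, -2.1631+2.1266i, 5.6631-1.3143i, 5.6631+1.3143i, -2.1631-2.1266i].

x[n] = (1/5) Σ(k=0 to 4) X[k] · e^(2πikn/5)

Computing each x[n]:
x[0] = 2
x[1] = -2
x[2] = 1
x[3] = 3
x[4] = -1

x = [2, -2, 1, 3, -1]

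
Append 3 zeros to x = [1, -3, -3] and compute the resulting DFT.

Original 3-point DFT: [-5, 4, 4]
Zero-padded 6-point DFT provides frequency interpolation.

DFT_6([x, 0, ...]) = [-5, 1.0000+5.1962i, 4, 1, 4, 1.0000-5.1962i]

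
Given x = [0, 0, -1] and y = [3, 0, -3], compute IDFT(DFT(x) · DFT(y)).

(x ⊛ y)[n] = Σ(m=0 to 2) x[m] · y[(n-m) mod 3]

Computing each output sample:
(x ⊛ y)[0] = 0
(x ⊛ y)[1] = 3
(x ⊛ y)[2] = -3

x ⊛ y = [0, 3, -3]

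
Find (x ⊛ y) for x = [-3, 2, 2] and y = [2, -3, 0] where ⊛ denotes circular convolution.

(x ⊛ y)[n] = Σ(m=0 to 2) x[m] · y[(n-m) mod 3]

Computing each output sample:
(x ⊛ y)[0] = -12
(x ⊛ y)[1] = 13
(x ⊛ y)[2] = -2

x ⊛ y = [-12, 13, -2]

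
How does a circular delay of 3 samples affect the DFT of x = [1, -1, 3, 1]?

Time shift by 3: X_shifted[k] = ω_4^(3k) · X[k]
Shifted x = [-1, 3, 1, 1]

DFT(x[n-3]) = [4, -2-2i, -4, -2+2i]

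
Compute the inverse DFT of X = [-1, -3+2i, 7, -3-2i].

x[n] = (1/4) Σ(k=0 to 3) X[k] · e^(2πikn/4)

Computing each x[n]:
x[0] = 0
x[1] = -3
x[2] = 3
x[3] = -1

x = [0, -3, 3, -1]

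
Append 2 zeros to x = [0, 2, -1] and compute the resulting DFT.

Original 3-point DFT: [1, -0.5000-2.5981i, -0.5000+2.5981i]
Zero-padded 5-point DFT provides frequency interpolation.

DFT_5([x, 0, ...]) = [1, 1.4271-1.3143i, -1.9271-2.1266i, -1.9271+2.1266i, 1.4271+1.3143i]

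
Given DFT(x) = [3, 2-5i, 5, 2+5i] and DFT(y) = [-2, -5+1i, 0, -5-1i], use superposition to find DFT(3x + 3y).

By linearity: DFT(3x + 3y) = 3·DFT(x) + 3·DFT(y)
= 3·[3, 2-5i, 5, 2+5i] + 3·[-2, -5+1i, 0, -5-1i]

Computing element-wise:
Z[0] = 3·(3) + 3·(-2) = 3
Z[1] = 3·(2-5i) + 3·(-5+1i) = -9-12i
Z[2] = 3·(5) + 3·(0) = 15
Z[3] = 3·(2+5i) + 3·(-5-1i) = -9+12i

DFT(3x + 3y) = 3·X + 3·Y = [3, -9-12i, 15, -9+12i]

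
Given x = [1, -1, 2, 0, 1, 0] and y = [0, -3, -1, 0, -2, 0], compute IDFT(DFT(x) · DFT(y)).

(x ⊛ y)[n] = Σ(m=0 to 5) x[m] · y[(n-m) mod 6]

Computing each output sample:
(x ⊛ y)[0] = -5
(x ⊛ y)[1] = -3
(x ⊛ y)[2] = 0
(x ⊛ y)[3] = -5
(x ⊛ y)[4] = -4
(x ⊛ y)[5] = -1

x ⊛ y = [-5, -3, 0, -5, -4, -1]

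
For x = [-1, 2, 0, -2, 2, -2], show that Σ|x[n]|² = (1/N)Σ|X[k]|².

Time domain:
Σ|x[n]|² = |-1|² + |2|² + |0|² + |-2|² + |2|² + |-2|² = 17.0000

Frequency domain:
(1/6)Σ|X[k]|² = (1/6)(|-1|² + |-1.7321i|² + |-4.0000-5.1962i|² + |3|² + |-4.0000+5.1962i|² + |1.7321i|²) = (1/6)·102.0000 = 17.0000

Both sides agree, confirming Parseval's theorem.

Σ|x[n]|² = (1/N)Σ|X[k]|² = 17.0000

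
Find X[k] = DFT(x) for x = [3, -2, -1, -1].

X[k] = Σ(n=0 to 3) x[n] · ω_4^(nk)
where ω_4 = e^(-2πi/4)

Computing each X[k]:
X[0] = -1
X[1] = 4+1i
X[2] = 5
X[3] = 4-1i

X = [-1, 4+1i, 5, 4-1i]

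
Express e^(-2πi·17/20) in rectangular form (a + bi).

ω_20^17 = e^(-2πi·17/20)
= cos(-2π·17/20) + i·sin(-2π·17/20)
= cos(-34π/20) + i·sin(-34π/20)

ω_20^17 = cos(-34π/20) + i·sin(-34π/20) = 0.5878+0.8090i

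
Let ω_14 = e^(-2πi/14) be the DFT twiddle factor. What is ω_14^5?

ω_14^5 = e^(-2πi·5/14)
= cos(-2π·5/14) + i·sin(-2π·5/14)
= cos(-10π/14) + i·sin(-10π/14)

ω_14^5 = cos(-10π/14) + i·sin(-10π/14) = -0.6235-0.7818i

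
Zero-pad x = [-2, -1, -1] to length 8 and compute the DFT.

Original 3-point DFT: [-4, -1, -1]
Zero-padded 8-point DFT provides frequency interpolation.

DFT_8([x, 0, ...]) = [-4, -2.7071+1.7071i, -1+1i, -1.2929-0.2929i, -2, -1.2929+0.2929i, -1-1i, -2.7071-1.7071i]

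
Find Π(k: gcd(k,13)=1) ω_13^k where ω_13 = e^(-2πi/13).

The primitive 13th roots of unity are ω_13^k for k coprime to 13: k ∈ {1, 2, 3, 4, 5, 6, 7, 8, 9, 10, 11, 12}
Their product equals the constant term of the cyclotomic polynomial Φ_13(x) up to sign.
For n ≥ 3, the product of all primitive nth roots of unity is 1. (For n=1 it is 1; for n=2 it is -1.)

1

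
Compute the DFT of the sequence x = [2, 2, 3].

X[k] = Σ(n=0 to 2) x[n] · ω_3^(nk)
where ω_3 = e^(-2πi/3)

Computing each X[k]:
X[0] = 7
X[1] = -0.5000+0.8660i
X[2] = -0.5000-0.8660i

X = [7, -0.5000+0.8660i, -0.5000-0.8660i]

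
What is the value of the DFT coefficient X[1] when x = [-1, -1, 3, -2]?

X[1] = Σ(n=0 to 3) x[n] · ω_4^(1n) where ω_4 = e^(-2πi/4)
= (-1)·ω_4^0 + (-1)·ω_4^1 + (3)·ω_4^2 + (-2)·ω_4^3

X[1] = -4-1i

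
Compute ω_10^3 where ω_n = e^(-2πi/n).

ω_10^3 = e^(-2πi·3/10)
= cos(-2π·3/10) + i·sin(-2π·3/10)
= cos(-6π/10) + i·sin(-6π/10)

ω_10^3 = cos(-6π/10) + i·sin(-6π/10) = -0.3090-0.9511i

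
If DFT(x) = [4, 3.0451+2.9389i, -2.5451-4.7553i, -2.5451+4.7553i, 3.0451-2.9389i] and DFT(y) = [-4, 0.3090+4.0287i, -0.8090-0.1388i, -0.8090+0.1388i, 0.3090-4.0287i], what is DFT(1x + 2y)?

By linearity: DFT(1x + 2y) = 1·DFT(x) + 2·DFT(y)
= 1·[4, 3.0451+2.9389i, -2.5451-4.7553i, -2.5451+4.7553i, 3.0451-2.9389i] + 2·[-4, 0.3090+4.0287i, -0.8090-0.1388i, -0.8090+0.1388i, 0.3090-4.0287i]

Computing element-wise:
Z[0] = 1·(4) + 2·(-4) = -4
Z[1] = 1·(3.0451+2.9389i) + 2·(0.3090+4.0287i) = 3.6631+10.9963i
Z[2] = 1·(-2.5451-4.7553i) + 2·(-0.8090-0.1388i) = -4.1631-5.0329i
Z[3] = 1·(-2.5451+4.7553i) + 2·(-0.8090+0.1388i) = -4.1631+5.0329i
Z[4] = 1·(3.0451-2.9389i) + 2·(0.3090-4.0287i) = 3.6631-10.9963i

DFT(1x + 2y) = 1·X + 2·Y = [-4, 3.6631+10.9963i, -4.1631-5.0329i, -4.1631+5.0329i, 3.6631-10.9963i]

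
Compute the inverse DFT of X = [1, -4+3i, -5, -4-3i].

x[n] = (1/4) Σ(k=0 to 3) X[k] · e^(2πikn/4)

Computing each x[n]:
x[0] = -3
x[1] = 0
x[2] = 1
x[3] = 3

x = [-3, 0, 1, 3]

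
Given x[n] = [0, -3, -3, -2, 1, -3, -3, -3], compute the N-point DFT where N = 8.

X[k] = Σ(n=0 to 7) x[n] · ω_8^(nk)
where ω_8 = e^(-2πi/8)

Computing each X[k]:
X[0] = -16
X[1] = -1.7071-0.7071i
X[2] = 7+1i
X[3] = -0.2929-0.7071i
X[4] = 6
X[5] = -0.2929+0.7071i
X[6] = 7-1i
X[7] = -1.7071+0.7071i

X = [-16, -1.7071-0.7071i, 7+1i, -0.2929-0.7071i, 6, -0.2929+0.7071i, 7-1i, -1.7071+0.7071i]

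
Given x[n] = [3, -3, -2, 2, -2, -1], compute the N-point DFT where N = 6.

X[k] = Σ(n=0 to 5) x[n] · ω_6^(nk)
where ω_6 = e^(-2πi/6)

Computing each X[k]:
X[0] = -3
X[1] = 1.0000+1.7321i
X[2] = 9.0000+1.7321i
X[3] = 1
X[4] = 9.0000-1.7321i
X[5] = 1.0000-1.7321i

X = [-3, 1.0000+1.7321i, 9.0000+1.7321i, 1, 9.0000-1.7321i, 1.0000-1.7321i]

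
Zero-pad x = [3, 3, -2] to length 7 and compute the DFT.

Original 3-point DFT: [4, 2.5000-4.3301i, 2.5000+4.3301i]
Zero-padded 7-point DFT provides frequency interpolation.

DFT_7([x, 0, ...]) = [4, 5.3155-0.3956i, 4.1344-3.7926i, -0.9499-2.8653i, -0.9499+2.8653i, 4.1344+3.7926i, 5.3155+0.3956i]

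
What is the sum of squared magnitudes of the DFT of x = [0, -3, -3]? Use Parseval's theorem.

Parseval: Σ|x[n]|² = (1/N)Σ|X[k]|², so Σ|X[k]|² = N·Σ|x[n]|² = 3·18.0000

Σ|X[k]|² = N·Σ|x[n]|² = 3·18.0000 = 54.0000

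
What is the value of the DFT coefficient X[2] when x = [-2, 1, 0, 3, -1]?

X[2] = Σ(n=0 to 4) x[n] · ω_5^(2n) where ω_5 = e^(-2πi/5)
= (-2)·ω_5^0 + (1)·ω_5^2 + (0)·ω_5^4 + (3)·ω_5^6 + (-1)·ω_5^8

X[2] = -1.0729-4.0287i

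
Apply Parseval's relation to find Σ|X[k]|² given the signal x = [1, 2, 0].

Parseval: Σ|x[n]|² = (1/N)Σ|X[k]|², so Σ|X[k]|² = N·Σ|x[n]|² = 3·5.0000

Σ|X[k]|² = N·Σ|x[n]|² = 3·5.0000 = 15.0000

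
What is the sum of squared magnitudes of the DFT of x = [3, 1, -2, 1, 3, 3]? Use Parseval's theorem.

Parseval: Σ|x[n]|² = (1/N)Σ|X[k]|², so Σ|X[k]|² = N·Σ|x[n]|² = 6·33.0000

Σ|X[k]|² = N·Σ|x[n]|² = 6·33.0000 = 198.0000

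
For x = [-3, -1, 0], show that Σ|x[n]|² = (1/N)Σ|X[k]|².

Time domain:
Σ|x[n]|² = |-3|² + |-1|² + |0|² = 10.0000

Frequency domain:
(1/3)Σ|X[k]|² = (1/3)(|-4|² + |-2.5000+0.8660i|² + |-2.5000-0.8660i|²) = (1/3)·30.0000 = 10.0000

Both sides agree, confirming Parseval's theorem.

Σ|x[n]|² = (1/N)Σ|X[k]|² = 10.0000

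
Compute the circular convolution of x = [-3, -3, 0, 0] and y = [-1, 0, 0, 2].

(x ⊛ y)[n] = Σ(m=0 to 3) x[m] · y[(n-m) mod 4]

Computing each output sample:
(x ⊛ y)[0] = -3
(x ⊛ y)[1] = 3
(x ⊛ y)[2] = 0
(x ⊛ y)[3] = -6

x ⊛ y = [-3, 3, 0, -6]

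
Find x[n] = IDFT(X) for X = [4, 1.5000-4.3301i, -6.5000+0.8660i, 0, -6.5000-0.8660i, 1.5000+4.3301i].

x[n] = (1/6) Σ(k=0 to 5) X[k] · e^(2πikn/6)

Computing each x[n]:
x[0] = -1
x[1] = 3
x[2] = 3
x[3] = -2
x[4] = 0
x[5] = 1

x = [-1, 3, 3, -2, 0, 1]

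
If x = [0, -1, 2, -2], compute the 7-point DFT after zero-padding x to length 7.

Original 4-point DFT: [-1, -2-1i, 5, -2+1i]
Zero-padded 7-point DFT provides frequency interpolation.

DFT_7([x, 0, ...]) = [-1, 0.7334-0.3003i, -2.8264+0.2790i, 2.5930+3.9474i, 2.5930-3.9474i, -2.8264-0.2790i, 0.7334+0.3003i]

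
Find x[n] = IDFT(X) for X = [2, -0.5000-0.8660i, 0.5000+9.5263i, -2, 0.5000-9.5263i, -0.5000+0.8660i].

x[n] = (1/6) Σ(k=0 to 5) X[k] · e^(2πikn/6)

Computing each x[n]:
x[0] = 0
x[1] = -2
x[2] = 3
x[3] = 1
x[4] = -3
x[5] = 3

x = [0, -2, 3, 1, -3, 3]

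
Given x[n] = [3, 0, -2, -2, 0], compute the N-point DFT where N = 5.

X[k] = Σ(n=0 to 4) x[n] · ω_5^(nk)
where ω_5 = e^(-2πi/5)

Computing each X[k]:
X[0] = -1
X[1] = 6.2361
X[2] = 1.7639
X[3] = 1.7639
X[4] = 6.2361

X = [-1, 6.2361, 1.7639, 1.7639, 6.2361]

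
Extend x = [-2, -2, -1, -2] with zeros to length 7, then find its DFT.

Original 4-point DFT: [-7, -1, 1, -1]
Zero-padded 7-point DFT provides frequency interpolation.

DFT_7([x, 0, ...]) = [-7, -1.2225+3.4064i, -1.9010-0.0477i, -0.3765+2.0358i, -0.3765-2.0358i, -1.9010+0.0477i, -1.2225-3.4064i]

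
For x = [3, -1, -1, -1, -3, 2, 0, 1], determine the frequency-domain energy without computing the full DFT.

Parseval: Σ|x[n]|² = (1/N)Σ|X[k]|², so Σ|X[k]|² = N·Σ|x[n]|² = 8·26.0000

Σ|X[k]|² = N·Σ|x[n]|² = 8·26.0000 = 208.0000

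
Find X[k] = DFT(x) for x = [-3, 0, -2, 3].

X[k] = Σ(n=0 to 3) x[n] · ω_4^(nk)
where ω_4 = e^(-2πi/4)

Computing each X[k]:
X[0] = -2
X[1] = -1+3i
X[2] = -8
X[3] = -1-3i

X = [-2, -1+3i, -8, -1-3i]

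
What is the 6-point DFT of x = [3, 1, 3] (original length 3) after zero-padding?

Original 3-point DFT: [7, 1.0000+1.7321i, 1.0000-1.7321i]
Zero-padded 6-point DFT provides frequency interpolation.

DFT_6([x, 0, ...]) = [7, 2.0000-3.4641i, 1.0000+1.7321i, 5, 1.0000-1.7321i, 2.0000+3.4641i]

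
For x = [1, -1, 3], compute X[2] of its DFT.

X[2] = Σ(n=0 to 2) x[n] · ω_3^(2n) where ω_3 = e^(-2πi/3)
= (1)·ω_3^0 + (-1)·ω_3^2 + (3)·ω_3^4

X[2] = -3.4641i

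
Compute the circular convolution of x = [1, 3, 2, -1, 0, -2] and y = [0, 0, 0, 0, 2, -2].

(x ⊛ y)[n] = Σ(m=0 to 5) x[m] · y[(n-m) mod 6]

Computing each output sample:
(x ⊛ y)[0] = -2
(x ⊛ y)[1] = -6
(x ⊛ y)[2] = 2
(x ⊛ y)[3] = -4
(x ⊛ y)[4] = 6
(x ⊛ y)[5] = 4

x ⊛ y = [-2, -6, 2, -4, 6, 4]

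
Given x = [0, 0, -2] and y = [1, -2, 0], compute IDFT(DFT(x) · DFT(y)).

(x ⊛ y)[n] = Σ(m=0 to 2) x[m] · y[(n-m) mod 3]

Computing each output sample:
(x ⊛ y)[0] = 4
(x ⊛ y)[1] = 0
(x ⊛ y)[2] = -2

x ⊛ y = [4, 0, -2]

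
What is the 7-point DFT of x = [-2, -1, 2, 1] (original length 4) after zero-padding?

Original 4-point DFT: [0, -4+2i, 0, -4-2i]
Zero-padded 7-point DFT provides frequency interpolation.

DFT_7([x, 0, ...]) = [0, -3.9695-1.6019i, -2.9559+2.6245i, -0.0746+1.0226i, -0.0746-1.0226i, -2.9559-2.6245i, -3.9695+1.6019i]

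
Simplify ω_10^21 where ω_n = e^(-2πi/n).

Since ω_10^10 = 1, powers reduce modulo 10.
21 mod 10 = 1
So ω_10^21 = ω_10^1 = e^(-2πi·1/10)

ω_10^21 = ω_10^1 = 0.8090-0.5878i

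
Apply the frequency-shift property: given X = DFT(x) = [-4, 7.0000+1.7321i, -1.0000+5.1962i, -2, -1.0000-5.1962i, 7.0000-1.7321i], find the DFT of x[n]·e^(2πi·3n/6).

Modulation property: DFT(ω_6^(-3n)·x[n]) = X[(k-3) mod 6], so circularly shift X by 3 positions.

X[k-3] = [-2, -1.0000-5.1962i, 7.0000-1.7321i, -4, 7.0000+1.7321i, -1.0000+5.1962i]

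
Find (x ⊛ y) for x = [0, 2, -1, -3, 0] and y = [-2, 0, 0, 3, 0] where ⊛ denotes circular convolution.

(x ⊛ y)[n] = Σ(m=0 to 4) x[m] · y[(n-m) mod 5]

Computing each output sample:
(x ⊛ y)[0] = -3
(x ⊛ y)[1] = -13
(x ⊛ y)[2] = 2
(x ⊛ y)[3] = 6
(x ⊛ y)[4] = 6

x ⊛ y = [-3, -13, 2, 6, 6]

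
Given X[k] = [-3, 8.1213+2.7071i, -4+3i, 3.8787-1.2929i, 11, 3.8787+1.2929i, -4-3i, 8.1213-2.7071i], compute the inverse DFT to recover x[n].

x[n] = (1/8) Σ(k=0 to 7) X[k] · e^(2πikn/8)

Computing each x[n]:
x[0] = 3
x[1] = -2
x[2] = 1
x[3] = -2
x[4] = -3
x[5] = -3
x[6] = 3
x[7] = 0

x = [3, -2, 1, -2, -3, -3, 3, 0]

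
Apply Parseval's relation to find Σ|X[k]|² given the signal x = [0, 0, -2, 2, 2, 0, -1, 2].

Parseval: Σ|x[n]|² = (1/N)Σ|X[k]|², so Σ|X[k]|² = N·Σ|x[n]|² = 8·17.0000

Σ|X[k]|² = N·Σ|x[n]|² = 8·17.0000 = 136.0000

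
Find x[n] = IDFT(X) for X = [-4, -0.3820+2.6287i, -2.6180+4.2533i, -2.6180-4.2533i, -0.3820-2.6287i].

x[n] = (1/5) Σ(k=0 to 4) X[k] · e^(2πikn/5)

Computing each x[n]:
x[0] = -2
x[1] = -2
x[2] = 0
x[3] = -2
x[4] = 2

x = [-2, -2, 0, -2, 2]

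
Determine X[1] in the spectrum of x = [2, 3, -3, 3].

X[1] = Σ(n=0 to 3) x[n] · ω_4^(1n) where ω_4 = e^(-2πi/4)
= (2)·ω_4^0 + (3)·ω_4^1 + (-3)·ω_4^2 + (3)·ω_4^3

X[1] = 5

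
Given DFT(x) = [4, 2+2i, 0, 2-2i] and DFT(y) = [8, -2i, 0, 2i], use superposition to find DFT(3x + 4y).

By linearity: DFT(3x + 4y) = 3·DFT(x) + 4·DFT(y)
= 3·[4, 2+2i, 0, 2-2i] + 4·[8, -2i, 0, 2i]

Computing element-wise:
Z[0] = 3·(4) + 4·(8) = 44
Z[1] = 3·(2+2i) + 4·(-2i) = 6-2i
Z[2] = 3·(0) + 4·(0) = 0
Z[3] = 3·(2-2i) + 4·(2i) = 6+2i

DFT(3x + 4y) = 3·X + 4·Y = [44, 6-2i, 0, 6+2i]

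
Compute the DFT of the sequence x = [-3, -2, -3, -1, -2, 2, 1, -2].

X[k] = Σ(n=0 to 7) x[n] · ω_8^(nk)
where ω_8 = e^(-2πi/8)

Computing each X[k]:
X[0] = -10
X[1] = -4.5355+6.1213i
X[2] = -3-3i
X[3] = 2.5355-1.8787i
X[4] = -4
X[5] = 2.5355+1.8787i
X[6] = -3+3i
X[7] = -4.5355-6.1213i

X = [-10, -4.5355+6.1213i, -3-3i, 2.5355-1.8787i, -4, 2.5355+1.8787i, -3+3i, -4.5355-6.1213i]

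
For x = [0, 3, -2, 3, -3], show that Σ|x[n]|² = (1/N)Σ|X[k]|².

Time domain:
Σ|x[n]|² = |0|² + |3|² + |-2|² + |3|² + |-3|² = 31.0000

Frequency domain:
(1/5)Σ|X[k]|² = (1/5)(|1|² + |-0.8090-2.7674i|² + |0.3090-8.2820i|² + |0.3090+8.2820i|² + |-0.8090+2.7674i|²) = (1/5)·155.0000 = 31.0000

Both sides agree, confirming Parseval's theorem.

Σ|x[n]|² = (1/N)Σ|X[k]|² = 31.0000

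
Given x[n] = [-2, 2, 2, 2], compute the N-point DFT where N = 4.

X[k] = Σ(n=0 to 3) x[n] · ω_4^(nk)
where ω_4 = e^(-2πi/4)

Computing each X[k]:
X[0] = 4
X[1] = -4
X[2] = -4
X[3] = -4

X = [4, -4, -4, -4]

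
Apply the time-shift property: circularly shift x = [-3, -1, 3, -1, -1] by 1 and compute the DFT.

Time shift by 1: X_shifted[k] = ω_5^(1k) · X[k]
Shifted x = [-1, -3, -1, 3, -1]

DFT(x[n-1]) = [-3, -3.8541+4.2533i, 2.8541-2.6287i, 2.8541+2.6287i, -3.8541-4.2533i]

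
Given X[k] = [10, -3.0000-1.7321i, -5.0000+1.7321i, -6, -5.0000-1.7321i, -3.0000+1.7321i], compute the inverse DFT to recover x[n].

x[n] = (1/6) Σ(k=0 to 5) X[k] · e^(2πikn/6)

Computing each x[n]:
x[0] = -2
x[1] = 3
x[2] = 3
x[3] = 2
x[4] = 1
x[5] = 3

x = [-2, 3, 3, 2, 1, 3]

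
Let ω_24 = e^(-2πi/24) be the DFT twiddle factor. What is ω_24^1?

ω_24^1 = e^(-2πi·1/24)
= cos(-2π·1/24) + i·sin(-2π·1/24)
= cos(-2π/24) + i·sin(-2π/24)

ω_24^1 = cos(-2π/24) + i·sin(-2π/24) = 0.9659-0.2588i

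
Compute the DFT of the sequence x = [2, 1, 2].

X[k] = Σ(n=0 to 2) x[n] · ω_3^(nk)
where ω_3 = e^(-2πi/3)

Computing each X[k]:
X[0] = 5
X[1] = 0.5000+0.8660i
X[2] = 0.5000-0.8660i

X = [5, 0.5000+0.8660i, 0.5000-0.8660i]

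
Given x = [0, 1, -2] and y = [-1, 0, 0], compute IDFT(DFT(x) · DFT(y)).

(x ⊛ y)[n] = Σ(m=0 to 2) x[m] · y[(n-m) mod 3]

Computing each output sample:
(x ⊛ y)[0] = 0
(x ⊛ y)[1] = -1
(x ⊛ y)[2] = 2

x ⊛ y = [0, -1, 2]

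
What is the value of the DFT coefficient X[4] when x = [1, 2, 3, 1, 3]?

X[4] = Σ(n=0 to 4) x[n] · ω_5^(4n) where ω_5 = e^(-2πi/5)
= (1)·ω_5^0 + (2)·ω_5^4 + (3)·ω_5^8 + (1)·ω_5^12 + (3)·ω_5^16

X[4] = -0.6910+0.2245i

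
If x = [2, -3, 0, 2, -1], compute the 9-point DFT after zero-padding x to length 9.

Original 5-point DFT: [0, -0.8541+3.0777i, 5.8541-0.7265i, 5.8541+0.7265i, -0.8541-3.0777i]
Zero-padded 9-point DFT provides frequency interpolation.

DFT_9([x, 0, ...]) = [0, -0.3584+0.5383i, -0.2870+4.0437i, 6.0000+3.4641i, 3.6454-1.6908i, 3.6454+1.6908i, 6.0000-3.4641i, -0.2870-4.0437i, -0.3584-0.5383i]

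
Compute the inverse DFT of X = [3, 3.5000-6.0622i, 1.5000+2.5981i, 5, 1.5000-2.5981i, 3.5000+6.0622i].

x[n] = (1/6) Σ(k=0 to 5) X[k] · e^(2πikn/6)

Computing each x[n]:
x[0] = 3
x[1] = 1
x[2] = 3
x[3] = -1
x[4] = -2
x[5] = -1

x = [3, 1, 3, -1, -2, -1]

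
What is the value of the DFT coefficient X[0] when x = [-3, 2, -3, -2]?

X[0] = Σ(n=0 to 3) x[n] · ω_4^0 = Σ x[n]
= (-3) + (2) + (-3) + (-2)

X[0] = -6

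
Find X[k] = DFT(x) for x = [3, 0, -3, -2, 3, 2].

X[k] = Σ(n=0 to 5) x[n] · ω_6^(nk)
where ω_6 = e^(-2πi/6)

Computing each X[k]:
X[0] = 3
X[1] = 6.0000+6.9282i
X[2] = -3.4641i
X[3] = 3
X[4] = 3.4641i
X[5] = 6.0000-6.9282i

X = [3, 6.0000+6.9282i, -3.4641i, 3, 3.4641i, 6.0000-6.9282i]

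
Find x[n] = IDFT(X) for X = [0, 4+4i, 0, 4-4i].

x[n] = (1/4) Σ(k=0 to 3) X[k] · e^(2πikn/4)

Computing each x[n]:
x[0] = 2
x[1] = -2
x[2] = -2
x[3] = 2

x = [2, -2, -2, 2]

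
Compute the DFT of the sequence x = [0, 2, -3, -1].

X[k] = Σ(n=0 to 3) x[n] · ω_4^(nk)
where ω_4 = e^(-2πi/4)

Computing each X[k]:
X[0] = -2
X[1] = 3-3i
X[2] = -4
X[3] = 3+3i

X = [-2, 3-3i, -4, 3+3i]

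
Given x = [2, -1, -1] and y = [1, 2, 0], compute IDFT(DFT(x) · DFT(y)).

(x ⊛ y)[n] = Σ(m=0 to 2) x[m] · y[(n-m) mod 3]

Computing each output sample:
(x ⊛ y)[0] = 0
(x ⊛ y)[1] = 3
(x ⊛ y)[2] = -3

x ⊛ y = [0, 3, -3]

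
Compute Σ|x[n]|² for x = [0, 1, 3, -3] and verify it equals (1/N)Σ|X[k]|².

Time domain:
Σ|x[n]|² = |0|² + |1|² + |3|² + |-3|² = 19.0000

Frequency domain:
(1/4)Σ|X[k]|² = (1/4)(|1|² + |-3-4i|² + |5|² + |-3+4i|²) = (1/4)·76.0000 = 19.0000

Both sides agree, confirming Parseval's theorem.

Σ|x[n]|² = (1/N)Σ|X[k]|² = 19.0000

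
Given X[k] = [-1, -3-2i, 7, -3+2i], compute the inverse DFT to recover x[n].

x[n] = (1/4) Σ(k=0 to 3) X[k] · e^(2πikn/4)

Computing each x[n]:
x[0] = 0
x[1] = -1
x[2] = 3
x[3] = -3

x = [0, -1, 3, -3]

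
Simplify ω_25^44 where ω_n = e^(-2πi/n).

Since ω_25^25 = 1, powers reduce modulo 25.
44 mod 25 = 19
So ω_25^44 = ω_25^19 = e^(-2πi·19/25)

ω_25^44 = ω_25^19 = 0.0628+0.9980i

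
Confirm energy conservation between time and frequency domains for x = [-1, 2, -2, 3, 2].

Time domain:
Σ|x[n]|² = |-1|² + |2|² + |-2|² + |3|² + |2|² = 22.0000

Frequency domain:
(1/5)Σ|X[k]|² = (1/5)(|4|² + |-0.5729+2.9389i|² + |-3.9271-4.7553i|² + |-3.9271+4.7553i|² + |-0.5729-2.9389i|²) = (1/5)·110.0000 = 22.0000

Both sides agree, confirming Parseval's theorem.

Σ|x[n]|² = (1/N)Σ|X[k]|² = 22.0000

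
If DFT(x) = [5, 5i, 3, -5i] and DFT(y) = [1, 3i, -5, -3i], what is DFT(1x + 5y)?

By linearity: DFT(1x + 5y) = 1·DFT(x) + 5·DFT(y)
= 1·[5, 5i, 3, -5i] + 5·[1, 3i, -5, -3i]

Computing element-wise:
Z[0] = 1·(5) + 5·(1) = 10
Z[1] = 1·(5i) + 5·(3i) = 20i
Z[2] = 1·(3) + 5·(-5) = -22
Z[3] = 1·(-5i) + 5·(-3i) = -20i

DFT(1x + 5y) = 1·X + 5·Y = [10, 20i, -22, -20i]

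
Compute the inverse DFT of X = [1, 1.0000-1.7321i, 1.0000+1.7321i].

x[n] = (1/3) Σ(k=0 to 2) X[k] · e^(2πikn/3)

Computing each x[n]:
x[0] = 1
x[1] = 1
x[2] = -1

x = [1, 1, -1]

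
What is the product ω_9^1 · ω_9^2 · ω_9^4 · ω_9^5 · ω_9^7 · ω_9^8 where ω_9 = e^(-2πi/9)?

The primitive 9th roots of unity are ω_9^k for k coprime to 9: k ∈ {1, 2, 4, 5, 7, 8}
Their product equals the constant term of the cyclotomic polynomial Φ_9(x) up to sign.
For n ≥ 3, the product of all primitive nth roots of unity is 1. (For n=1 it is 1; for n=2 it is -1.)

1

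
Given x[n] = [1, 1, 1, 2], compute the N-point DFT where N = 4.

X[k] = Σ(n=0 to 3) x[n] · ω_4^(nk)
where ω_4 = e^(-2πi/4)

Computing each X[k]:
X[0] = 5
X[1] = 1i
X[2] = -1
X[3] = -1i

X = [5, 1i, -1, -1i]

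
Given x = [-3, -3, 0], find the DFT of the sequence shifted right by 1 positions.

Time shift by 1: X_shifted[k] = ω_3^(1k) · X[k]
Shifted x = [0, -3, -3]

DFT(x[n-1]) = [-6, 3, 3]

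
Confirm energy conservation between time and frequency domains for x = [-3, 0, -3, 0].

Time domain:
Σ|x[n]|² = |-3|² + |0|² + |-3|² + |0|² = 18.0000

Frequency domain:
(1/4)Σ|X[k]|² = (1/4)(|-6|² + |0|² + |-6|² + |0|²) = (1/4)·72.0000 = 18.0000

Both sides agree, confirming Parseval's theorem.

Σ|x[n]|² = (1/N)Σ|X[k]|² = 18.0000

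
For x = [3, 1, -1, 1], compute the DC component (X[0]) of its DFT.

X[0] = Σ(n=0 to 3) x[n] · ω_4^0 = Σ x[n]
= (3) + (1) + (-1) + (1)

X[0] = 4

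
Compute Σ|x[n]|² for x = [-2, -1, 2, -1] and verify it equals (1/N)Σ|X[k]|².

Time domain:
Σ|x[n]|² = |-2|² + |-1|² + |2|² + |-1|² = 10.0000

Frequency domain:
(1/4)Σ|X[k]|² = (1/4)(|-2|² + |-4|² + |2|² + |-4|²) = (1/4)·40.0000 = 10.0000

Both sides agree, confirming Parseval's theorem.

Σ|x[n]|² = (1/N)Σ|X[k]|² = 10.0000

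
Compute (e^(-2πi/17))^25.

Since ω_17^17 = 1, powers reduce modulo 17.
25 mod 17 = 8
So ω_17^25 = ω_17^8 = e^(-2πi·8/17)

ω_17^25 = ω_17^8 = -0.9830-0.1837i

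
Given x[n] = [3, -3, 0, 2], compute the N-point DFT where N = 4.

X[k] = Σ(n=0 to 3) x[n] · ω_4^(nk)
where ω_4 = e^(-2πi/4)

Computing each X[k]:
X[0] = 2
X[1] = 3+5i
X[2] = 4
X[3] = 3-5i

X = [2, 3+5i, 4, 3-5i]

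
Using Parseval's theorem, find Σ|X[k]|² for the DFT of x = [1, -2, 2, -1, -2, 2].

Parseval: Σ|x[n]|² = (1/N)Σ|X[k]|², so Σ|X[k]|² = N·Σ|x[n]|² = 6·18.0000

Σ|X[k]|² = N·Σ|x[n]|² = 6·18.0000 = 108.0000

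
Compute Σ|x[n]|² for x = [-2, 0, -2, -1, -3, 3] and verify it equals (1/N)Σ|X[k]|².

Time domain:
Σ|x[n]|² = |-2|² + |0|² + |-2|² + |-1|² + |-3|² + |3|² = 27.0000

Frequency domain:
(1/6)Σ|X[k]|² = (1/6)(|-5|² + |3.0000+1.7321i|² + |-2.0000+3.4641i|² + |-9|² + |-2.0000-3.4641i|² + |3.0000-1.7321i|²) = (1/6)·162.0000 = 27.0000

Both sides agree, confirming Parseval's theorem.

Σ|x[n]|² = (1/N)Σ|X[k]|² = 27.0000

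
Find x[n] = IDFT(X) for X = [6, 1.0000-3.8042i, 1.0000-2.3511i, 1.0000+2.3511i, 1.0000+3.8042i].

x[n] = (1/5) Σ(k=0 to 4) X[k] · e^(2πikn/5)

Computing each x[n]:
x[0] = 2
x[1] = 3
x[2] = 1
x[3] = 1
x[4] = -1

x = [2, 3, 1, 1, -1]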